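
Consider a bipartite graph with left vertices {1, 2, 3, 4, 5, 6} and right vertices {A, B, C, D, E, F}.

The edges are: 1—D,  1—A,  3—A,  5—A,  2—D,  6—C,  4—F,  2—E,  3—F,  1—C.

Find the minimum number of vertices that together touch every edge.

A maximum matching has 5 edges (e.g. 1–D, 2–E, 3–A, 4–F, 6–C).
By König's theorem the minimum vertex cover has the same size. One such cover is {1, 2, 6, A, F}.

5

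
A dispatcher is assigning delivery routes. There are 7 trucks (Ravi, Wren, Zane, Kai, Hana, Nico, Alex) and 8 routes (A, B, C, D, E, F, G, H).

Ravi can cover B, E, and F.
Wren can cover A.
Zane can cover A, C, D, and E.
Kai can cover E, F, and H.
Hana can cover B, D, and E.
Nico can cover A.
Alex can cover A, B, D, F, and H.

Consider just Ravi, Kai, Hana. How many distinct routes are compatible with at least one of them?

5

The union of neighbours of {Ravi, Kai, Hana} is {B, D, E, F, H}, which has 5 elements.
Since |N(S)| = 5 ≥ |S| = 3, Hall's condition holds for this subset.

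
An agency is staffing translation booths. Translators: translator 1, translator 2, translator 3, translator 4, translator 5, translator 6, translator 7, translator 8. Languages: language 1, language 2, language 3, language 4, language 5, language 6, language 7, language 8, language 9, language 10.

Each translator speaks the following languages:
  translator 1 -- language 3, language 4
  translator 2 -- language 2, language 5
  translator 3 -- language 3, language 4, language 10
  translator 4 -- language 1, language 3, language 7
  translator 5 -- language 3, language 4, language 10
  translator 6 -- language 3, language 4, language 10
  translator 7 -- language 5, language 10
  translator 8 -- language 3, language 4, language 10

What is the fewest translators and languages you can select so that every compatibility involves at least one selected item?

{translator 2, translator 4, translator 7, language 3, language 4, language 10} is a vertex cover of size 6: every edge has an endpoint in this set.
No smaller cover exists because translator 1–language 3, translator 2–language 2, translator 3–language 4, translator 4–language 7, translator 5–language 10, translator 7–language 5 is a matching of size 6, and a cover must include an endpoint of each of these disjoint edges (König's theorem).

6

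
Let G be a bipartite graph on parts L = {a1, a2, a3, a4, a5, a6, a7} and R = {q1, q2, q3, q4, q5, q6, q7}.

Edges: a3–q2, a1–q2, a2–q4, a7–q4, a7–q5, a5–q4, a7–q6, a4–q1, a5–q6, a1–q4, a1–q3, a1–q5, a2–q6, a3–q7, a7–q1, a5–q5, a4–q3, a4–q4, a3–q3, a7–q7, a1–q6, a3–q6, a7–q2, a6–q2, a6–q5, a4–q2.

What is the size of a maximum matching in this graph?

For example, pair a1→q3, a2→q4, a3→q7, a4→q1, a5→q5, a6→q2, a7→q6.
This saturates every left vertex, so 7 is the maximum.

7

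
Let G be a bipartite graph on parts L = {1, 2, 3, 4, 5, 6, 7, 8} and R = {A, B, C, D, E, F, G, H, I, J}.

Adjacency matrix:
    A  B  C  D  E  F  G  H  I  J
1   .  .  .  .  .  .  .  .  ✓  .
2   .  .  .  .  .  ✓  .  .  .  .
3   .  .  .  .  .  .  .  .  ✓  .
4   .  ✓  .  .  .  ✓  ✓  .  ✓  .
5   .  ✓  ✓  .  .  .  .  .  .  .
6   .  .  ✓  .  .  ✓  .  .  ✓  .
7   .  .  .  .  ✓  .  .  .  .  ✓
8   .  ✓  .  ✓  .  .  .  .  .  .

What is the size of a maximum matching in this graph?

For example, pair 1→I, 2→F, 4→G, 5→B, 6→C, 7→E, 8→D.
The set {1, 3} has only 1 neighbour ({I}), so by Hall's theorem at most 7 of the 8 left vertices can be matched.

7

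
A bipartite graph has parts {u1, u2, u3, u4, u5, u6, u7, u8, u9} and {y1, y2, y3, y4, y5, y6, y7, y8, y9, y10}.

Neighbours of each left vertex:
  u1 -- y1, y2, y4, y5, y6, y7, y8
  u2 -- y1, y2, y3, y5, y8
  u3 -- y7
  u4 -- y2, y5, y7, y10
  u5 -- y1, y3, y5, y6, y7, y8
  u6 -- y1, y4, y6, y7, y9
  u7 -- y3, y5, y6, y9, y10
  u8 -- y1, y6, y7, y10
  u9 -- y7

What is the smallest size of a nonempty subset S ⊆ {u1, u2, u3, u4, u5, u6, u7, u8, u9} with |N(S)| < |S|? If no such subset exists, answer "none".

2

Take S = {u3, u9}. Its neighbourhood is {y7}, so |N(S)| = 1 < |S| = 2.
No single vertex violates Hall's condition since each has at least one neighbour, so 2 is the minimum.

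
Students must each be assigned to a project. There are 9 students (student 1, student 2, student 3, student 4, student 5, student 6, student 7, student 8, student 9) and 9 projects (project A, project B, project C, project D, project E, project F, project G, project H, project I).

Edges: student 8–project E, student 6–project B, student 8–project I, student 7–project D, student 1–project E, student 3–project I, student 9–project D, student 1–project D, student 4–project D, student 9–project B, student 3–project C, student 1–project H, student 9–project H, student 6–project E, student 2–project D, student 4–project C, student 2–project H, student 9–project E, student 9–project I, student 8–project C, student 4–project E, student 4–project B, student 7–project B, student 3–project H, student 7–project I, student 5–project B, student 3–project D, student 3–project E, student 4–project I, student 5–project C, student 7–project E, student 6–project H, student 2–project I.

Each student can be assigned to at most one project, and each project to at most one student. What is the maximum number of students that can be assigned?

6

A valid assignment of size 6: student 1–project D, student 2–project H, student 3–project C, student 4–project I, student 5–project B, student 6–project E.
The set {student 1, student 2, student 3, student 4, student 5, student 6, student 7, student 8, student 9} has only 6 neighbours ({project B, project C, project D, project E, project H, project I}), so by Hall's theorem at most 6 of the 9 students can be matched.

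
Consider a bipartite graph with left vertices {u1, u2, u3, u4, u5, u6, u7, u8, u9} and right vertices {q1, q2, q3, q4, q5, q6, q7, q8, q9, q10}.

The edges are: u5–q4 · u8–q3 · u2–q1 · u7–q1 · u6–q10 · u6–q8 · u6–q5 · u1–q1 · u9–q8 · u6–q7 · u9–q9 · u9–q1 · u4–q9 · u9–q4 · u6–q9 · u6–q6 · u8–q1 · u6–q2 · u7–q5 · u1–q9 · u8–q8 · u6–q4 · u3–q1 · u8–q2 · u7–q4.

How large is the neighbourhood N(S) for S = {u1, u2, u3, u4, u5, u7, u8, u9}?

7

The union of neighbours of {u1, u2, u3, u4, u5, u7, u8, u9} is {q1, q2, q3, q4, q5, q8, q9}, which has 7 elements.
Since |N(S)| = 7 < |S| = 8, Hall's condition fails for this subset.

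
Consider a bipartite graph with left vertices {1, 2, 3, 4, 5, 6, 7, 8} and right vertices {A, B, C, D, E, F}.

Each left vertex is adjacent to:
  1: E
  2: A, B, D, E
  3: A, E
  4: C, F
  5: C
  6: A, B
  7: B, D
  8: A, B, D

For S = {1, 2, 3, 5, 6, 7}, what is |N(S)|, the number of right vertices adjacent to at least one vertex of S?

5

The union of neighbours of {1, 2, 3, 5, 6, 7} is {A, B, C, D, E}, which has 5 elements.
Since |N(S)| = 5 < |S| = 6, Hall's condition fails for this subset.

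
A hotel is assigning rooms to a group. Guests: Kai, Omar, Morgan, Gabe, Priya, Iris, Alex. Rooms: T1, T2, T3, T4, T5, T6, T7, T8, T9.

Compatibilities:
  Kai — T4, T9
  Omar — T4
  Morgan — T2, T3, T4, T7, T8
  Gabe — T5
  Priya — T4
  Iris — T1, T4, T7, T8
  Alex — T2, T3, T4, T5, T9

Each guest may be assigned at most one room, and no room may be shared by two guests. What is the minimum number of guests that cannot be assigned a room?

For example, pair Kai-T9, Omar-T4, Morgan-T7, Gabe-T5, Iris-T8, Alex-T3.
The set {Omar, Priya} has only 1 neighbour ({T4}), so by Hall's theorem at most 6 of the 7 guests can be matched.
That matches 6 of the 7, leaving 1 unmatched; no matching can do better.

1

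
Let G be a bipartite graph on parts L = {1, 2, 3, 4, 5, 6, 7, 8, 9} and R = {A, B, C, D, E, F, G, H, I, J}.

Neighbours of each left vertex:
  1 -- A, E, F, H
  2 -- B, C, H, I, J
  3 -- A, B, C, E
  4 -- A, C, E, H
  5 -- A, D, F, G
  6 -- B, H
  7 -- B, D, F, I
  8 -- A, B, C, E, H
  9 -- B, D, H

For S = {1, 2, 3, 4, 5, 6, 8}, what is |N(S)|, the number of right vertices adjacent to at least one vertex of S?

The union of neighbours of {1, 2, 3, 4, 5, 6, 8} is {A, B, C, D, E, F, G, H, I, J}, which has 10 elements.
Since |N(S)| = 10 ≥ |S| = 7, Hall's condition holds for this subset.

10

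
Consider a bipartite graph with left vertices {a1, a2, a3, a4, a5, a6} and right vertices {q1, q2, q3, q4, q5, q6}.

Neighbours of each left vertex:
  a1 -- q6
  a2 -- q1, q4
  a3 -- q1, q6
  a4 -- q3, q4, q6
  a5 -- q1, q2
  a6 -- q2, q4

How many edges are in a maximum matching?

For example, pair a1-q6, a2-q4, a3-q1, a4-q3, a5-q2.
The set {a1, a2, a3, a5, a6} has only 4 neighbours ({q1, q2, q4, q6}), so by Hall's theorem at most 5 of the 6 left vertices can be matched.

5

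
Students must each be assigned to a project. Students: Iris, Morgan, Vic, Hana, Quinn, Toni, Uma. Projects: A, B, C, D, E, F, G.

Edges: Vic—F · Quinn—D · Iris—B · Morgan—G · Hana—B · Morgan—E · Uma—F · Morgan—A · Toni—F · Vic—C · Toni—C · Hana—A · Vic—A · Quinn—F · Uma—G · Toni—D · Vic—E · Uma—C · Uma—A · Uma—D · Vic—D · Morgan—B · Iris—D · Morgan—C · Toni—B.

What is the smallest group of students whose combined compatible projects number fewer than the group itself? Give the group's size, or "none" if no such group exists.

none

A matching saturating every student exists, for instance Iris→D, Morgan→A, Vic→E, Hana→B, Quinn→F, Toni→C, Uma→G.
By Hall's marriage theorem, this means |N(S)| ≥ |S| for every subset S, so no violating subset exists.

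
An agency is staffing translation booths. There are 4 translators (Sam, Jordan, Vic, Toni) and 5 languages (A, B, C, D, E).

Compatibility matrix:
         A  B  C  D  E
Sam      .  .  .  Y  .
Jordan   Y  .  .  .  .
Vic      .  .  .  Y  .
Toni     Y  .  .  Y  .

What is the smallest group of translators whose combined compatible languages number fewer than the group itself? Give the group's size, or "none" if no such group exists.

2

Take S = {Sam, Vic}. Its neighbourhood is {D}, so |N(S)| = 1 < |S| = 2.
No single vertex violates Hall's condition since each has at least one neighbour, so 2 is the minimum.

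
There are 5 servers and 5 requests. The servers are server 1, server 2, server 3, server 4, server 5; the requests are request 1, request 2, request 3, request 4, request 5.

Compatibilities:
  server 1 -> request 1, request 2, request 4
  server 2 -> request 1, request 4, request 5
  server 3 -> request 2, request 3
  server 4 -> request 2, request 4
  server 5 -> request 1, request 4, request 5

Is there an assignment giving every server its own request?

One maximum matching: server 1-request 1, server 2-request 4, server 3-request 3, server 4-request 2, server 5-request 5.
Every server is matched, so this is a perfect matching.

Yes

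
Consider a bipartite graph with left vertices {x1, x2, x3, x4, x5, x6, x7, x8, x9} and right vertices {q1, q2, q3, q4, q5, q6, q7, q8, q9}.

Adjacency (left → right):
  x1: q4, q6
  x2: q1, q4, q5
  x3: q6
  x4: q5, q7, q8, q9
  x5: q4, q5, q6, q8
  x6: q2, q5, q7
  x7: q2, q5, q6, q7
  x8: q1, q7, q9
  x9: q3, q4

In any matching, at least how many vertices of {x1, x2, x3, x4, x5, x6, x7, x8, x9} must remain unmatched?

0

For example, pair x1-q4, x2-q1, x3-q6, x4-q9, x5-q8, x6-q2, x7-q5, x8-q7, x9-q3.
All 9 left vertices are matched, so no larger matching exists.
That matches 9 of the 9, leaving 0 unmatched; no matching can do better.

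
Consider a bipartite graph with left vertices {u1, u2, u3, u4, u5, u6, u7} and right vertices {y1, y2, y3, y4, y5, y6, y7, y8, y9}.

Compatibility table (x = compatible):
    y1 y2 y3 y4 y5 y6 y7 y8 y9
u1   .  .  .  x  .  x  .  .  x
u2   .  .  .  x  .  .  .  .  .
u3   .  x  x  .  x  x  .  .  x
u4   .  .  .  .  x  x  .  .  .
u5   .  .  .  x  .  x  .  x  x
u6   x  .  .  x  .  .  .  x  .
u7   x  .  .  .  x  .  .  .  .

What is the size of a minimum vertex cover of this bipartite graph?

A maximum matching has 7 edges (e.g. u1–y9, u2–y4, u3–y3, u4–y5, u5–y6, u6–y8, u7–y1).
By König's theorem the minimum vertex cover has the same size. One such cover is {u1, u2, u3, u4, u5, u6, u7}.

7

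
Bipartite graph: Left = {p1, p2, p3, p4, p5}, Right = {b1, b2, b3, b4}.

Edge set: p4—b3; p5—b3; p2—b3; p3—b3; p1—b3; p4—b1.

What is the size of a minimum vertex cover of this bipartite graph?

2

The 2 edges p1–b3, p4–b1 form a matching, so any vertex cover needs at least 2 vertices (one per matched edge).
Conversely {p4, b3} meets every edge and has exactly 2 vertices, so 2 is optimal.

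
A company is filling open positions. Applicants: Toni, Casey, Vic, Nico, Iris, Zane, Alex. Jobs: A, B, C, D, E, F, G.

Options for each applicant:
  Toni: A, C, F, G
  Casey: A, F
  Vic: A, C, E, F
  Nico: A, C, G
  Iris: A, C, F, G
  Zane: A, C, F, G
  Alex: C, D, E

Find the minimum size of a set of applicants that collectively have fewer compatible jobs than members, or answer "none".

Take S = {Toni, Casey, Nico, Iris, Zane}. Its neighbourhood is {A, C, F, G}, so |N(S)| = 4 < |S| = 5.
Every subset of size less than 5 has at least as many neighbours as members, so 5 is the minimum.

5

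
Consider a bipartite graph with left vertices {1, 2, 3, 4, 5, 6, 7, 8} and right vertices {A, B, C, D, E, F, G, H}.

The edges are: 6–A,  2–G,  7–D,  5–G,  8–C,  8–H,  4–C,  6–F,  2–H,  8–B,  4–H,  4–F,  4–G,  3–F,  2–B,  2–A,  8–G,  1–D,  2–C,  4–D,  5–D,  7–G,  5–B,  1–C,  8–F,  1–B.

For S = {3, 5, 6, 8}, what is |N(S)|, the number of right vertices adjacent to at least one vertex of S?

7

The union of neighbours of {3, 5, 6, 8} is {A, B, C, D, F, G, H}, which has 7 elements.
Since |N(S)| = 7 ≥ |S| = 4, Hall's condition holds for this subset.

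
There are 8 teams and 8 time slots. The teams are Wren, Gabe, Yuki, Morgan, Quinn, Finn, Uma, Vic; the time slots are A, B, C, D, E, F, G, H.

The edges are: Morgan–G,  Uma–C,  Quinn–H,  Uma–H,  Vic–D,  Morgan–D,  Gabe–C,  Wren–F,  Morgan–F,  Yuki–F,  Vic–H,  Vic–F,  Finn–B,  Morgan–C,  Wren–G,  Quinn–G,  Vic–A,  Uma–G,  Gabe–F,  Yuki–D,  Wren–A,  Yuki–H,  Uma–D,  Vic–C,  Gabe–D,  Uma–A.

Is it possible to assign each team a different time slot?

The set {Wren, Gabe, Yuki, Morgan, Quinn, Uma, Vic} has only 6 neighbours ({A, C, D, F, G, H}), so by Hall's theorem at most 7 of the 8 teams can be matched.
Hence no matching covers every team.

No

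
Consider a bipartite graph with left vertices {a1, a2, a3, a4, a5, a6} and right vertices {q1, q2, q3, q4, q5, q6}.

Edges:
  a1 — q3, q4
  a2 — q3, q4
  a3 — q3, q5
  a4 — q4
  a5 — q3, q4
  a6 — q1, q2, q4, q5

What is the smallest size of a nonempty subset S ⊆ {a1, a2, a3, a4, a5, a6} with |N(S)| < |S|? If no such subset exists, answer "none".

Take S = {a1, a2, a4}. Its neighbourhood is {q3, q4}, so |N(S)| = 2 < |S| = 3.
Every subset of size less than 3 has at least as many neighbours as members, so 3 is the minimum.

3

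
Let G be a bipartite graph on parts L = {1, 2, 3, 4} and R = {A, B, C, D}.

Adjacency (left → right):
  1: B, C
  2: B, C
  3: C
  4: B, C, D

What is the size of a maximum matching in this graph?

3

For example, pair 1-C, 2-B, 4-D.
The set {1, 2, 3} has only 2 neighbours ({B, C}), so by Hall's theorem at most 3 of the 4 left vertices can be matched.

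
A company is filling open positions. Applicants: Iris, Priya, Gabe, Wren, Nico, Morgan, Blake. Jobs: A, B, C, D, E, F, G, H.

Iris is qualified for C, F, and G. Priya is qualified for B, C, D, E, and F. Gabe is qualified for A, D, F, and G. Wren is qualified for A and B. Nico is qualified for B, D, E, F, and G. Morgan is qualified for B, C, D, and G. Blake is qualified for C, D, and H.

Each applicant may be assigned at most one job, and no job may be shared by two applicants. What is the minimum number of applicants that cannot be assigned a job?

0

One maximum matching: Iris–F, Priya–E, Gabe–D, Wren–A, Nico–G, Morgan–B, Blake–C.
This saturates every applicant, so 7 is the maximum.
That matches 7 of the 7, leaving 0 unmatched; no matching can do better.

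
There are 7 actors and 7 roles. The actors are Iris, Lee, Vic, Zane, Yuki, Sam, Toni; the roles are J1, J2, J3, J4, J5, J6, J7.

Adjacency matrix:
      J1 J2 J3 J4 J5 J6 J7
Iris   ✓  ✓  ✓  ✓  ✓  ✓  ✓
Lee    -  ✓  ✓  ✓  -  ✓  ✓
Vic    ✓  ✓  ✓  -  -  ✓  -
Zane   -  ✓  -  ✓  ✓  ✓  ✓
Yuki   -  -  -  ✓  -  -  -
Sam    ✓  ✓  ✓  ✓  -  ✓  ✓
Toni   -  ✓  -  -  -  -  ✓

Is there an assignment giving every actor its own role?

Yes

For example, pair Iris–J1, Lee–J6, Vic–J3, Zane–J5, Yuki–J4, Sam–J2, Toni–J7.
Every actor is matched, so this is a perfect matching.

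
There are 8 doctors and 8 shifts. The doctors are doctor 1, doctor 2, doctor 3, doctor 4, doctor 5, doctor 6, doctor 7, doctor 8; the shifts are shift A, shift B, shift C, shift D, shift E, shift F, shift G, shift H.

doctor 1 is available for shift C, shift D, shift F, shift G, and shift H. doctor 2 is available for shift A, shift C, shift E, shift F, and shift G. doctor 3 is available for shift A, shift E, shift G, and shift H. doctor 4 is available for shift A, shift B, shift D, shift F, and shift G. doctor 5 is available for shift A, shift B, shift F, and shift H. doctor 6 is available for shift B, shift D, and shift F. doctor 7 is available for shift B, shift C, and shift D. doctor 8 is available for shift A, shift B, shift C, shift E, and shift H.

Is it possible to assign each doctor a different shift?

For example, pair doctor 1-shift F, doctor 2-shift E, doctor 3-shift H, doctor 4-shift G, doctor 5-shift B, doctor 6-shift D, doctor 7-shift C, doctor 8-shift A.
All 8 doctors are covered.

Yes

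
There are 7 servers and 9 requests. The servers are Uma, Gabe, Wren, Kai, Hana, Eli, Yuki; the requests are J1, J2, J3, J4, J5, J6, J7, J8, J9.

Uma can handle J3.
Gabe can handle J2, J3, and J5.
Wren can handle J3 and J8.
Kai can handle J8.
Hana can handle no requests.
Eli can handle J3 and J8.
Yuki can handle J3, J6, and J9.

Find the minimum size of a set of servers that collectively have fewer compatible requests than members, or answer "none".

1

Take S = {Hana}. Its neighbourhood is {}, so |N(S)| = 0 < |S| = 1.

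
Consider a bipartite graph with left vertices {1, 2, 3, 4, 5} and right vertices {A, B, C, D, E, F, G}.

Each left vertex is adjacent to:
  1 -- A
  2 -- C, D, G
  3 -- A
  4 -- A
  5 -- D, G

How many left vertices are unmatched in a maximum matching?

2

For example, pair 1–A, 2–C, 5–G.
The set {1, 3, 4} has only 1 neighbour ({A}), so by Hall's theorem at most 3 of the 5 left vertices can be matched.
That matches 3 of the 5, leaving 2 unmatched; no matching can do better.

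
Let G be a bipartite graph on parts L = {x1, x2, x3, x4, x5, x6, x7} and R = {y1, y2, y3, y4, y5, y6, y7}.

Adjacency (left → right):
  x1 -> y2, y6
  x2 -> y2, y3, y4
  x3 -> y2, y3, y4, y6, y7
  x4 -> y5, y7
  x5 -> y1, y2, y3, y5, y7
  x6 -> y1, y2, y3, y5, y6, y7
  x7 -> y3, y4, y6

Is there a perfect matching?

One maximum matching: x1→y2, x2→y4, x3→y6, x4→y5, x5→y7, x6→y1, x7→y3.
Every left vertex is matched, so this is a perfect matching.

Yes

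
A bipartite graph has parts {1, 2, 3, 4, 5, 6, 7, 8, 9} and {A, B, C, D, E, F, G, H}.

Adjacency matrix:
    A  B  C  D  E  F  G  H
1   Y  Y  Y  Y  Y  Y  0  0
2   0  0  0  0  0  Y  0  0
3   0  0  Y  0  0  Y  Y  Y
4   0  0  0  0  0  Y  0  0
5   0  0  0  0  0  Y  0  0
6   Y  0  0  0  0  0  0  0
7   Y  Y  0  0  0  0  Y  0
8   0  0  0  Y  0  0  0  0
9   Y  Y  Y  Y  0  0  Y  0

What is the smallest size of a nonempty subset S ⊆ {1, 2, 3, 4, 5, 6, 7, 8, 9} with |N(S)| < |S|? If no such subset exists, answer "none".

2

Take S = {2, 4}. Its neighbourhood is {F}, so |N(S)| = 1 < |S| = 2.
No single vertex violates Hall's condition since each has at least one neighbour, so 2 is the minimum.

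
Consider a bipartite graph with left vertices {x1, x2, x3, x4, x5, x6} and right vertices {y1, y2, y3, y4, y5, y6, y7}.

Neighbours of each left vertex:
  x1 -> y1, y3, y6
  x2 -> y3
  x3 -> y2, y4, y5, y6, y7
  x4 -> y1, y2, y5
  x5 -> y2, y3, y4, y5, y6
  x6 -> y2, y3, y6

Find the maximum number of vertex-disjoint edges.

For example, pair x1–y6, x2–y3, x3–y7, x4–y1, x5–y4, x6–y2.
This saturates every left vertex, so 6 is the maximum.

6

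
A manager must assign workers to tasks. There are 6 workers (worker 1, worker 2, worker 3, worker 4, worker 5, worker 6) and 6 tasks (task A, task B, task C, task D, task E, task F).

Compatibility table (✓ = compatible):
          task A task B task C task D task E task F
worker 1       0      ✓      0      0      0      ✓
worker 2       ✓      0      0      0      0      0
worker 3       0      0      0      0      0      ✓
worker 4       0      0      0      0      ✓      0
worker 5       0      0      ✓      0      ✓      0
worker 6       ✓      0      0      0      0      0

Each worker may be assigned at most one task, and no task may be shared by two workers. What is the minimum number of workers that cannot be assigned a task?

1

For example, pair worker 1-task B, worker 2-task A, worker 3-task F, worker 4-task E, worker 5-task C.
The set {worker 2, worker 6} has only 1 neighbour ({task A}), so by Hall's theorem at most 5 of the 6 workers can be matched.
That matches 5 of the 6, leaving 1 unmatched; no matching can do better.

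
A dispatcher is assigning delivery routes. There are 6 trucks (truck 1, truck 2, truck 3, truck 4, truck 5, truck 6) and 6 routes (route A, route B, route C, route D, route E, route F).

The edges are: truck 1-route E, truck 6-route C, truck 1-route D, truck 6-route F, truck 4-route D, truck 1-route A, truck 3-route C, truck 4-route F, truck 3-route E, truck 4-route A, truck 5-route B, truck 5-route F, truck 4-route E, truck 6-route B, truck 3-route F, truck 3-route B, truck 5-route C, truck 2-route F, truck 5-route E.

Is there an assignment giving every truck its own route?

Yes

One maximum matching: truck 1–route A, truck 2–route F, truck 3–route E, truck 4–route D, truck 5–route C, truck 6–route B.
All 6 trucks are covered.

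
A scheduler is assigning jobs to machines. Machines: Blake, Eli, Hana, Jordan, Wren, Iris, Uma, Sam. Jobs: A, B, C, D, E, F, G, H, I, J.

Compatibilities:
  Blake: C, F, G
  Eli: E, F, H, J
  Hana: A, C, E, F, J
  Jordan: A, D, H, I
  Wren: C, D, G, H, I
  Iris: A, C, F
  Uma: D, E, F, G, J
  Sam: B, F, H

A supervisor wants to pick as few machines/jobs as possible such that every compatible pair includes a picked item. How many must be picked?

{Blake, Eli, Hana, Jordan, Wren, Iris, Uma, Sam} is a vertex cover of size 8: every edge has an endpoint in this set.
No smaller cover exists because Blake–C, Eli–H, Hana–A, Jordan–I, Wren–G, Iris–F, Uma–J, Sam–B is a matching of size 8, and a cover must include an endpoint of each of these disjoint edges (König's theorem).

8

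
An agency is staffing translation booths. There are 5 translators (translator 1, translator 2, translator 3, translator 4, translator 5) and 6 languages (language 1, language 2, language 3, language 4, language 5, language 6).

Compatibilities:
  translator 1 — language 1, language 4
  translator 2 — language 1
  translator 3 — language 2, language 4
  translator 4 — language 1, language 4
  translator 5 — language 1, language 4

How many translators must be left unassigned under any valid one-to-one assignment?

2

A valid assignment of size 3: translator 1→language 4, translator 2→language 1, translator 3→language 2.
The set {translator 1, translator 2, translator 4, translator 5} has only 2 neighbours ({language 1, language 4}), so by Hall's theorem at most 3 of the 5 translators can be matched.
That matches 3 of the 5, leaving 2 unmatched; no matching can do better.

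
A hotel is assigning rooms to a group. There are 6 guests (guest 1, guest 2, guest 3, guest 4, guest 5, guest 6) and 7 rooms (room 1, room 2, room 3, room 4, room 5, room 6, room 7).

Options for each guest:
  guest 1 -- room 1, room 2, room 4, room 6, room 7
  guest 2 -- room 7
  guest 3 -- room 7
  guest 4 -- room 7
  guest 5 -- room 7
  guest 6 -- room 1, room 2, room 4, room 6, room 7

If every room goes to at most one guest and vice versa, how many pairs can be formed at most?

3

One maximum matching: guest 1-room 2, guest 2-room 7, guest 6-room 4.
The set {guest 2, guest 3, guest 4, guest 5} has only 1 neighbour ({room 7}), so by Hall's theorem at most 3 of the 6 guests can be matched.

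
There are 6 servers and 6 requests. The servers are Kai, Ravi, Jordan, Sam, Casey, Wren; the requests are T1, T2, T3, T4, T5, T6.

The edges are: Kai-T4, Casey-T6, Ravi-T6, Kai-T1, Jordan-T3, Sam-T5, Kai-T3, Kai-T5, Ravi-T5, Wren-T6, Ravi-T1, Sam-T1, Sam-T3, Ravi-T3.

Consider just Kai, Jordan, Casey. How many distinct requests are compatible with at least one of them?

The union of neighbours of {Kai, Jordan, Casey} is {T1, T3, T4, T5, T6}, which has 5 elements.
Since |N(S)| = 5 ≥ |S| = 3, Hall's condition holds for this subset.

5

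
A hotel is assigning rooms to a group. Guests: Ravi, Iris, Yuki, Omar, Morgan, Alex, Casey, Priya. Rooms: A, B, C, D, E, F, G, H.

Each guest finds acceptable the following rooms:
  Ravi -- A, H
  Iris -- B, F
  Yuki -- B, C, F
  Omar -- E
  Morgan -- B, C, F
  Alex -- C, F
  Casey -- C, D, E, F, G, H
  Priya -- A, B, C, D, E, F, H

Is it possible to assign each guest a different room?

The set {Iris, Yuki, Morgan, Alex} has only 3 neighbours ({B, C, F}), so by Hall's theorem at most 7 of the 8 guests can be matched.
Hence no matching covers every guest.

No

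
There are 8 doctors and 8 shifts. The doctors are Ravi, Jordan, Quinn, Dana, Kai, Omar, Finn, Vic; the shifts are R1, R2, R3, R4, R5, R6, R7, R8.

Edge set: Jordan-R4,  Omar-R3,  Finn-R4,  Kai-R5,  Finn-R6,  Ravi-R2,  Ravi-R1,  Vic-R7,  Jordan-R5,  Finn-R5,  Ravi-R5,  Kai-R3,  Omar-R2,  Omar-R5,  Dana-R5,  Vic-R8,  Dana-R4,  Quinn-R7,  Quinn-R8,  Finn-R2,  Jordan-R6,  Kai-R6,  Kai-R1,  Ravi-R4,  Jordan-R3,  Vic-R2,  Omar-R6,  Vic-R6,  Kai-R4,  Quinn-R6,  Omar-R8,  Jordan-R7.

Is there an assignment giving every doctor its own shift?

Yes

One maximum matching: Ravi-R2, Jordan-R6, Quinn-R8, Dana-R5, Kai-R1, Omar-R3, Finn-R4, Vic-R7.
Every doctor is matched, so this is a perfect matching.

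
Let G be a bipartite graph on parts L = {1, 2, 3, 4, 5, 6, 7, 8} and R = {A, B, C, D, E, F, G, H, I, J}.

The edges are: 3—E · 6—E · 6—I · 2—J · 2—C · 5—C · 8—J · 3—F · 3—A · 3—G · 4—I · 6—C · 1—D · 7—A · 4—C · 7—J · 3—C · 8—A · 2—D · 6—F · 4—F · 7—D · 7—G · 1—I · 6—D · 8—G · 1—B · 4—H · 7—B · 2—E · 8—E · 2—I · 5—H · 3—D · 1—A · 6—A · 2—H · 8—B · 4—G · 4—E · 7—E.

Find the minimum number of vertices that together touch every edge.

8

A maximum matching has 8 edges (e.g. 1–B, 2–H, 3–A, 4–E, 5–C, 6–F, 7–G, 8–J).
By König's theorem the minimum vertex cover has the same size. One such cover is {1, 2, 3, 4, 5, 6, 7, 8}.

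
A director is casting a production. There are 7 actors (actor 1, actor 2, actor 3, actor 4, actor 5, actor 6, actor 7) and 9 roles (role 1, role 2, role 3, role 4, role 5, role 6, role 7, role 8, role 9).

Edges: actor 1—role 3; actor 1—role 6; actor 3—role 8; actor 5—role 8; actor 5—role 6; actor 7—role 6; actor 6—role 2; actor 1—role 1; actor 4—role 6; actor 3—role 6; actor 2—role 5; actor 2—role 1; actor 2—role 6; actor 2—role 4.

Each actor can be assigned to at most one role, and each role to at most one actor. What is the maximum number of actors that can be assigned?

5

One maximum matching: actor 1→role 3, actor 2→role 5, actor 3→role 8, actor 4→role 6, actor 6→role 2.
The set {actor 3, actor 4, actor 5, actor 7} has only 2 neighbours ({role 6, role 8}), so by Hall's theorem at most 5 of the 7 actors can be matched.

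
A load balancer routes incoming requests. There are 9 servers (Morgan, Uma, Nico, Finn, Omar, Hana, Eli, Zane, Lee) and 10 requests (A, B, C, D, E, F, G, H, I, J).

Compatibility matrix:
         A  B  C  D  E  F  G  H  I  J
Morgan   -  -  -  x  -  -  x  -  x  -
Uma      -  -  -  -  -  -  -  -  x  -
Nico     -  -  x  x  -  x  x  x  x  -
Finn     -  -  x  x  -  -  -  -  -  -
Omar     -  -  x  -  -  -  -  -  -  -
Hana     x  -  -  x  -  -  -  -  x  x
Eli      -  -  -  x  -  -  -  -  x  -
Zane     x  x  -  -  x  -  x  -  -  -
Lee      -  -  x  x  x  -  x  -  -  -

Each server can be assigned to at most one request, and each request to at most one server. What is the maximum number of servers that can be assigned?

8

One maximum matching: Morgan→G, Uma→I, Nico→H, Finn→D, Omar→C, Hana→J, Zane→B, Lee→E.
The set {Uma, Finn, Omar, Eli} has only 3 neighbours ({C, D, I}), so by Hall's theorem at most 8 of the 9 servers can be matched.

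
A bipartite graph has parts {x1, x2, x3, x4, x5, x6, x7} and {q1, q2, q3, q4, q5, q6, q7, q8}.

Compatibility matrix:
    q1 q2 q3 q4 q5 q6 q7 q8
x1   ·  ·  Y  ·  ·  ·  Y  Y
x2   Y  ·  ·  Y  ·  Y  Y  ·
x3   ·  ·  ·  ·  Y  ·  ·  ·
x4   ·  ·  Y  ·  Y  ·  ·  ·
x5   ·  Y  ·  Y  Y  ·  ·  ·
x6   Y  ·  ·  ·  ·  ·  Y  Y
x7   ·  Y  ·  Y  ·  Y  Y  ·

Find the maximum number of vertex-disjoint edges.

One maximum matching: x1→q7, x2→q4, x3→q5, x4→q3, x5→q2, x6→q8, x7→q6.
This saturates every left vertex, so 7 is the maximum.

7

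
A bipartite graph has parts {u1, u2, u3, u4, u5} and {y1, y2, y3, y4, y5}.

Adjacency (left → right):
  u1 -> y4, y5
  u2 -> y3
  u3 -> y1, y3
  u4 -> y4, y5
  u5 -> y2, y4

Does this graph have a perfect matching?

Yes

A valid assignment of size 5: u1→y5, u2→y3, u3→y1, u4→y4, u5→y2.
All 5 left vertices are covered.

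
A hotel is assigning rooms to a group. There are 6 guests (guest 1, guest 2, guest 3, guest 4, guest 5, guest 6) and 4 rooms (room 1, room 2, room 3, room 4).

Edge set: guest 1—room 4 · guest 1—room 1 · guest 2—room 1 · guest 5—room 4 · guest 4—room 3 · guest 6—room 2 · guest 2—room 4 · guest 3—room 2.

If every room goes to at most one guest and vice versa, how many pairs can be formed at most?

A valid assignment of size 4: guest 1→room 1, guest 2→room 4, guest 3→room 2, guest 4→room 3.
The set {guest 1, guest 2, guest 3, guest 5, guest 6} has only 3 neighbours ({room 1, room 2, room 4}), so by Hall's theorem at most 4 of the 6 guests can be matched.

4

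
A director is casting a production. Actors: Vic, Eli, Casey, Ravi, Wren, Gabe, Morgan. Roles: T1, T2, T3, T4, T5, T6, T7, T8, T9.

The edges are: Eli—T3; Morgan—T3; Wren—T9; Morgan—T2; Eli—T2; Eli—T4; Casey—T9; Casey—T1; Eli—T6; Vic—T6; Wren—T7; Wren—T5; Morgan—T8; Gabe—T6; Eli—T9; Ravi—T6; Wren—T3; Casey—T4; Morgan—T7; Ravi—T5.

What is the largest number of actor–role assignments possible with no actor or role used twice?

6

A valid assignment of size 6: Vic–T6, Eli–T4, Casey–T1, Ravi–T5, Wren–T9, Morgan–T8.
The set {Vic, Gabe} has only 1 neighbour ({T6}), so by Hall's theorem at most 6 of the 7 actors can be matched.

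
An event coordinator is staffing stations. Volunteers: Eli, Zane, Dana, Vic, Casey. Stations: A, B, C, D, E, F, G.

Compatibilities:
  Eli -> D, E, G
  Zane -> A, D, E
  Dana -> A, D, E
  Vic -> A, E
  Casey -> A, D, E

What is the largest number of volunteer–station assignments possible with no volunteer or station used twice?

A valid assignment of size 4: Eli→G, Zane→A, Dana→D, Vic→E.
The set {Zane, Dana, Vic, Casey} has only 3 neighbours ({A, D, E}), so by Hall's theorem at most 4 of the 5 volunteers can be matched.

4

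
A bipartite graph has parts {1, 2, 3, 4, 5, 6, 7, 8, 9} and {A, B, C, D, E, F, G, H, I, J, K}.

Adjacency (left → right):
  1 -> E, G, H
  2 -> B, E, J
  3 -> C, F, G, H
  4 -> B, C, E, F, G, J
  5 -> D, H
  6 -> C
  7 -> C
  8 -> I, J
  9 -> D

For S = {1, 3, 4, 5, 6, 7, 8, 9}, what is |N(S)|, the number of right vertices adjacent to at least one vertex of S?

9

The union of neighbours of {1, 3, 4, 5, 6, 7, 8, 9} is {B, C, D, E, F, G, H, I, J}, which has 9 elements.
Since |N(S)| = 9 ≥ |S| = 8, Hall's condition holds for this subset.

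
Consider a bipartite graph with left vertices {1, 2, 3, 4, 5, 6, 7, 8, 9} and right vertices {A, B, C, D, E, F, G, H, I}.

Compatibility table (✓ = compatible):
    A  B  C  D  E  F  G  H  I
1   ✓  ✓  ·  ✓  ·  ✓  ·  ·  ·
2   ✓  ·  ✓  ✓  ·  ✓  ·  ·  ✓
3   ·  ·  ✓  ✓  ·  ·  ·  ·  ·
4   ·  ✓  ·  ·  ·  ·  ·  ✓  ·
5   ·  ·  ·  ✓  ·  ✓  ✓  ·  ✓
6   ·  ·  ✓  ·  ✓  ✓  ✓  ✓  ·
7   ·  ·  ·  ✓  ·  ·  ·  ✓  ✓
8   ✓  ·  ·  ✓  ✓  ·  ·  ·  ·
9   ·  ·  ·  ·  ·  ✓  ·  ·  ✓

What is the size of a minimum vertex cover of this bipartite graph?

9

{1, 2, 3, 4, 5, 6, 7, 8, 9} is a vertex cover of size 9: every edge has an endpoint in this set.
No smaller cover exists because 1–A, 2–I, 3–C, 4–B, 5–D, 6–G, 7–H, 8–E, 9–F is a matching of size 9, and a cover must include an endpoint of each of these disjoint edges (König's theorem).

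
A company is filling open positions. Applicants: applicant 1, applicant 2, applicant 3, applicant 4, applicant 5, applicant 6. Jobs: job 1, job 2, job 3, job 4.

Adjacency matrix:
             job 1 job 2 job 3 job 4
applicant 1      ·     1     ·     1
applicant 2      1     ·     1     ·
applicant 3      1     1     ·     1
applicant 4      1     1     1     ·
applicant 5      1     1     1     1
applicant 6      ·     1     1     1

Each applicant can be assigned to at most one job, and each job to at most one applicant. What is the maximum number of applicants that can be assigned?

4

One maximum matching: applicant 1→job 4, applicant 2→job 3, applicant 3→job 1, applicant 4→job 2.
The set {applicant 1, applicant 2, applicant 3, applicant 4, applicant 5, applicant 6} has only 4 neighbours ({job 1, job 2, job 3, job 4}), so by Hall's theorem at most 4 of the 6 applicants can be matched.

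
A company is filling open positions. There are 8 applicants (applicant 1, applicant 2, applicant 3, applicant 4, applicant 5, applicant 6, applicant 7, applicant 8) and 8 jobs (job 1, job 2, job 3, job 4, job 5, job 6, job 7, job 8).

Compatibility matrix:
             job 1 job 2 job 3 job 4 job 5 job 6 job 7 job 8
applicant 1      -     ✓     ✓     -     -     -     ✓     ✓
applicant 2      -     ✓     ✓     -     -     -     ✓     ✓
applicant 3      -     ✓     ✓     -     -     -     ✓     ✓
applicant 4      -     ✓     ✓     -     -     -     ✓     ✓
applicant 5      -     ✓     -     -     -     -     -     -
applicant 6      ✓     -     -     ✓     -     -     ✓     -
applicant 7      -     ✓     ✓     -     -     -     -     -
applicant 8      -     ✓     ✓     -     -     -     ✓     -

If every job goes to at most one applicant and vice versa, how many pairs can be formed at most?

One maximum matching: applicant 1-job 7, applicant 2-job 3, applicant 3-job 8, applicant 4-job 2, applicant 6-job 1.
The set {applicant 1, applicant 2, applicant 3, applicant 4, applicant 5, applicant 7, applicant 8} has only 4 neighbours ({job 2, job 3, job 7, job 8}), so by Hall's theorem at most 5 of the 8 applicants can be matched.

5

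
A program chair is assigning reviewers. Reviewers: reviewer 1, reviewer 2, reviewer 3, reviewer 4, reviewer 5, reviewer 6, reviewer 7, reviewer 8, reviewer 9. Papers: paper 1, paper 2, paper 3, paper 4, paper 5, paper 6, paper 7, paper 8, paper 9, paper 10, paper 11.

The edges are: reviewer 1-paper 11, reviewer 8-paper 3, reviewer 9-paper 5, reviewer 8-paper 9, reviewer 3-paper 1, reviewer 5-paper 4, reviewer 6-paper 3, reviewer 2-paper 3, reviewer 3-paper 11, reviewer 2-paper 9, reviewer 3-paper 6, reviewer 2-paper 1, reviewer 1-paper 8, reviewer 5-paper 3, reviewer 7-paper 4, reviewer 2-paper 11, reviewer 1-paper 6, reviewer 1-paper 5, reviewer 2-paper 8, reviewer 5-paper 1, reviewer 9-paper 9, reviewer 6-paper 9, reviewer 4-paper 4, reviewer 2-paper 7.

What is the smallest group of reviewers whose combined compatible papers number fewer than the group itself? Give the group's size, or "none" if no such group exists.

Take S = {reviewer 4, reviewer 7}. Its neighbourhood is {paper 4}, so |N(S)| = 1 < |S| = 2.
No single vertex violates Hall's condition since each has at least one neighbour, so 2 is the minimum.

2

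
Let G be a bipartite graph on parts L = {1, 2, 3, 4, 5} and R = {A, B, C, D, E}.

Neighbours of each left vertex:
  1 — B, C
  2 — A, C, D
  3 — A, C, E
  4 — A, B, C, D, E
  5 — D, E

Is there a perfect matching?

Yes

One maximum matching: 1→B, 2→D, 3→C, 4→A, 5→E.
Every left vertex is matched, so this is a perfect matching.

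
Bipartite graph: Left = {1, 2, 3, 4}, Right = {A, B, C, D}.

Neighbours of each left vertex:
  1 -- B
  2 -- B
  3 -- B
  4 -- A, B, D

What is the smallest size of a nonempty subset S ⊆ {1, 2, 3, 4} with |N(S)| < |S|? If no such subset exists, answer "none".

2

Take S = {1, 2}. Its neighbourhood is {B}, so |N(S)| = 1 < |S| = 2.
No single vertex violates Hall's condition since each has at least one neighbour, so 2 is the minimum.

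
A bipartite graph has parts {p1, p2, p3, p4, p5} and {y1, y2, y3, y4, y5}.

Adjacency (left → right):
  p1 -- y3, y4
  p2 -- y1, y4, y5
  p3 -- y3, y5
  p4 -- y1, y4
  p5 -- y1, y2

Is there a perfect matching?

Yes

A valid assignment of size 5: p1–y3, p2–y4, p3–y5, p4–y1, p5–y2.
Every left vertex is matched, so this is a perfect matching.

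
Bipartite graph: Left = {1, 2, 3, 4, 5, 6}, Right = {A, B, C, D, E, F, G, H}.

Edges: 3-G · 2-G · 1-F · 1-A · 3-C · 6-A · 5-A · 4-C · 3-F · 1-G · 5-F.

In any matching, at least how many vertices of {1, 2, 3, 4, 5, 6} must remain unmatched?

2

One maximum matching: 1–A, 2–G, 3–F, 4–C.
The set {1, 2, 3, 4, 5, 6} has only 4 neighbours ({A, C, F, G}), so by Hall's theorem at most 4 of the 6 left vertices can be matched.
That matches 4 of the 6, leaving 2 unmatched; no matching can do better.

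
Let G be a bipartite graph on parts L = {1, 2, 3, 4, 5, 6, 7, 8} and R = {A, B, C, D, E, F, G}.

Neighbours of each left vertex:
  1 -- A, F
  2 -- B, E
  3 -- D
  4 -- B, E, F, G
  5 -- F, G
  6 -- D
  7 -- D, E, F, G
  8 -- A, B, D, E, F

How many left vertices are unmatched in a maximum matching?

For example, pair 1–A, 2–B, 3–D, 4–G, 5–F, 7–E.
The set {1, 2, 3, 4, 5, 6, 7, 8} has only 6 neighbours ({A, B, D, E, F, G}), so by Hall's theorem at most 6 of the 8 left vertices can be matched.
That matches 6 of the 8, leaving 2 unmatched; no matching can do better.

2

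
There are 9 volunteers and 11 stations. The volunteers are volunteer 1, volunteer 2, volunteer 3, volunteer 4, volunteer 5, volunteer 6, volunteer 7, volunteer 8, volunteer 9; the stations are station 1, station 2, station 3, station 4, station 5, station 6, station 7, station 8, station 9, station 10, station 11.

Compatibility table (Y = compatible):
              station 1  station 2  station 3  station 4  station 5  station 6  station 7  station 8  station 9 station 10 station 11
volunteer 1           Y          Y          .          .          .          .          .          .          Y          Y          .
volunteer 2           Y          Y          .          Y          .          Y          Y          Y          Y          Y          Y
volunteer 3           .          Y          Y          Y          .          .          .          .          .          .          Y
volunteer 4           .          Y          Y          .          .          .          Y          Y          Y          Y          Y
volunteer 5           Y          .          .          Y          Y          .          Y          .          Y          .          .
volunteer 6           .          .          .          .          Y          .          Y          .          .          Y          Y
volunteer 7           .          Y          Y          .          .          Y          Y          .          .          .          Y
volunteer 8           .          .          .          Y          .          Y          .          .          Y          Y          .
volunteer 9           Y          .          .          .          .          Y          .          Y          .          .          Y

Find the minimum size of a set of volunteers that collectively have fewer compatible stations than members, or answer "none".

none

A matching saturating every volunteer exists, for instance volunteer 1→station 10, volunteer 2→station 6, volunteer 3→station 11, volunteer 4→station 8, volunteer 5→station 7, volunteer 6→station 5, volunteer 7→station 2, volunteer 8→station 4, volunteer 9→station 1.
By Hall's marriage theorem, this means |N(S)| ≥ |S| for every subset S, so no violating subset exists.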